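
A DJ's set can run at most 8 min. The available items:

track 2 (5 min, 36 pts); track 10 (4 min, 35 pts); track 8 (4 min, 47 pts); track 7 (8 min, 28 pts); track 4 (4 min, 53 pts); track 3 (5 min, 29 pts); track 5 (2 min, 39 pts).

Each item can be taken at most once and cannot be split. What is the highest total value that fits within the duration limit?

Check high-value combinations within 8 min:
- track 8+track 4: duration 4+4=8, value 47+53=100
- track 4+track 5: duration 4+2=6, value 53+39=92
- track 10+track 4: duration 4+4=8, value 35+53=88
- track 8+track 5: duration 4+2=6, value 47+39=86
Best: 100 pts.

100 pts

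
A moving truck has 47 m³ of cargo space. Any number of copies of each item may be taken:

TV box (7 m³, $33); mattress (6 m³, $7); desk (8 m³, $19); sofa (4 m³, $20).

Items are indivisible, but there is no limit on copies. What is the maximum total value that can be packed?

$233

Best value-per-unit is sofa at 20/4; filling with it alone gives 11×20 = 220.
Optimal mix: 1×TV box + 10×sofa → volume 47, value 233.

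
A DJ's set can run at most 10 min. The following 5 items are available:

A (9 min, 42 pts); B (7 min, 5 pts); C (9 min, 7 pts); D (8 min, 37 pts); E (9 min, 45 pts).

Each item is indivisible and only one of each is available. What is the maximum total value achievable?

Check high-value combinations within 10 min:
- E: duration 9, value 45
- A: duration 9, value 42
- D: duration 8, value 37
- C: duration 9, value 7
- B: duration 7, value 5
Best: 45 pts.

45 pts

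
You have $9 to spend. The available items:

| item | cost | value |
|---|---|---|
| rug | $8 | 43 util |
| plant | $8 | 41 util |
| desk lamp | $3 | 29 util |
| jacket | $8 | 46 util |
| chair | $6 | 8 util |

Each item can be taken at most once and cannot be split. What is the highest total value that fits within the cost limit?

Check high-value combinations within $9:
- jacket: cost 8, value 46
- rug: cost 8, value 43
- plant: cost 8, value 41
- desk lamp+chair: cost 3+6=9, value 29+8=37
Best: 46 util.

46 util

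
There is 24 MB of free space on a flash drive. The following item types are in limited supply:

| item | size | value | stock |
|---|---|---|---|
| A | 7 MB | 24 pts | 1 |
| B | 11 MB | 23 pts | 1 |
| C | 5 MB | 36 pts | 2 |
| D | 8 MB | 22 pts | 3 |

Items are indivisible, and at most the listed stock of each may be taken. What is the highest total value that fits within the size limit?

Best selections within size 24 and stock limits:
- 1×A + 2×C: size 17, value 96
- 1×B + 2×C: size 21, value 95
Best: 96 pts.

96 pts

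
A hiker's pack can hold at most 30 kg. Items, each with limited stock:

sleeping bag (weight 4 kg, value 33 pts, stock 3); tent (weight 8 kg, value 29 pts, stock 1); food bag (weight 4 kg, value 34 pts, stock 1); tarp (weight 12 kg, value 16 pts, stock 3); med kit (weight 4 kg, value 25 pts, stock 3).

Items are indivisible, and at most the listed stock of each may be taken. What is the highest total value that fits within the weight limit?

208 pts

Best selections within weight 30 and stock limits:
- 3×sleeping bag + 1×food bag + 3×med kit: weight 28, value 208
- 3×sleeping bag + 1×tent + 1×food bag + 1×med kit: weight 28, value 187
- 3×sleeping bag + 1×food bag + 2×med kit: weight 24, value 183
- 2×sleeping bag + 1×tent + 1×food bag + 2×med kit: weight 28, value 179
Best: 208 pts.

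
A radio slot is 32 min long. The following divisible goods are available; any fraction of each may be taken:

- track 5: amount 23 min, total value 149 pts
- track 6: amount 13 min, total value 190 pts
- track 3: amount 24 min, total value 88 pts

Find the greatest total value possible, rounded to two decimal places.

Take in order of value per unit:
- track 6 (190/13 per unit): all 13 → value 190, running total 190.00
- track 5 (149/23 per unit): 19 of 23 → value 19×149/23 = 123.0870, running total 313.09
Total 313.09.

313.09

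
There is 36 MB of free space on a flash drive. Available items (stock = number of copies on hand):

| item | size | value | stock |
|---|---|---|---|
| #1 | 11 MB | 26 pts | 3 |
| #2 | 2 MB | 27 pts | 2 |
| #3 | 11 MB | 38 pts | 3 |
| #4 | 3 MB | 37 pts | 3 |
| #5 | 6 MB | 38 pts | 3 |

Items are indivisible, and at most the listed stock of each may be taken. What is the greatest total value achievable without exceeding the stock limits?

279 pts

Best selections within size 36 and stock limits:
- 2×#2 + 3×#4 + 3×#5: size 31, value 279
- 2×#2 + 1×#3 + 3×#4 + 2×#5: size 36, value 279
- 1×#1 + 2×#2 + 3×#4 + 2×#5: size 36, value 267
- 1×#2 + 3×#4 + 3×#5: size 29, value 252
Best: 279 pts.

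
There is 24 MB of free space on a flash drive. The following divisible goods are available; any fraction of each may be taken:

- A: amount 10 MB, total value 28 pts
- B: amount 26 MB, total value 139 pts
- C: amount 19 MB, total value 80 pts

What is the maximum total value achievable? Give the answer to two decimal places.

Take in order of value per unit:
- B (139/26 per unit): 24 of 26 → value 24×139/26 = 128.3077, running total 128.31
Total 128.31.

128.31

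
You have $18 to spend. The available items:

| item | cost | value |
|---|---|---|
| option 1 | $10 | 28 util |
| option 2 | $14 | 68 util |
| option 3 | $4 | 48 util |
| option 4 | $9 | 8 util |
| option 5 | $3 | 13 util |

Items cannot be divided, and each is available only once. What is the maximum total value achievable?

This is a 0/1 knapsack; check combinations near the capacity.
- option 2+option 3: cost 14+4=18, value 68+48=116
- option 1+option 3+option 5: cost 10+4+3=17, value 28+48+13=89
- option 2+option 5: cost 14+3=17, value 68+13=81
Best: 116 util.

116 util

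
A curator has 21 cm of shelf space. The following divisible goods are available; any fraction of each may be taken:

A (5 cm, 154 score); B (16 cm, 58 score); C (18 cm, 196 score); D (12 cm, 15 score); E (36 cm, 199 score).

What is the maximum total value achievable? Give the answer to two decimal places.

328.22

Take in order of value per unit:
- A (154/5 per unit): all 5 → value 154, running total 154.00
- C (196/18 per unit): 16 of 18 → value 16×196/18 = 174.2222, running total 328.22
Total 328.22.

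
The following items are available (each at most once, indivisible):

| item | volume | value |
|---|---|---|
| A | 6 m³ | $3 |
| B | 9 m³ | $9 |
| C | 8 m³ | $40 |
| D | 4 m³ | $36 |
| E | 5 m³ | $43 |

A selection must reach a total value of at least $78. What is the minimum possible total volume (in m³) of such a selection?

9

Subsets with value ≥ 78, sorted by total volume:
- D+E: volume 9, value 79
- C+E: volume 13, value 83
- A+D+E: volume 15, value 82
- C+D+E: volume 17, value 119
Minimum volume: 9 m³.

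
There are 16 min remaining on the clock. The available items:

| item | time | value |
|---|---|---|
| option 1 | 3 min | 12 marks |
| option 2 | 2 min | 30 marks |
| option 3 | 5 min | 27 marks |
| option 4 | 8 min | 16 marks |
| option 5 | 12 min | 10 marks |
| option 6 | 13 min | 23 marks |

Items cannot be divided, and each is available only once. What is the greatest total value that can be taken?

Check high-value combinations within 16 min:
- option 2+option 3+option 4: time 2+5+8=15, value 30+27+16=73
- option 1+option 2+option 3: time 3+2+5=10, value 12+30+27=69
- option 1+option 2+option 4: time 3+2+8=13, value 12+30+16=58
- option 2+option 3: time 2+5=7, value 30+27=57
- option 1+option 3+option 4: time 3+5+8=16, value 12+27+16=55
Best: 73 marks.

73 marks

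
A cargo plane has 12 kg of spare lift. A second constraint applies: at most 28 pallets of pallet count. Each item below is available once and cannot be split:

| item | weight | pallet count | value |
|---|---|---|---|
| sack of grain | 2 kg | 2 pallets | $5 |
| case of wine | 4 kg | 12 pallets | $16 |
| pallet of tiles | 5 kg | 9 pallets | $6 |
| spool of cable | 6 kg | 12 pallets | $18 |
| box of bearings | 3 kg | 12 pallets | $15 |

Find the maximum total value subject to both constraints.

$39

Feasible sets respecting both limits:
- sack of grain+case of wine+spool of cable: weight 12, pallet count 26, value 39
- sack of grain+spool of cable+box of bearings: weight 11, pallet count 26, value 38
- sack of grain+case of wine+box of bearings: weight 9, pallet count 26, value 36
- case of wine+spool of cable: weight 10, pallet count 24, value 34
Best: $39.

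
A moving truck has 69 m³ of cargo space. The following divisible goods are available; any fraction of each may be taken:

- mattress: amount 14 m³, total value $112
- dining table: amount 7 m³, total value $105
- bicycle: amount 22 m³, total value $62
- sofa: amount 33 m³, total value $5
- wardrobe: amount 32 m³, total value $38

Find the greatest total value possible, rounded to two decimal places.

309.88

Take in order of value per unit:
- dining table (105/7 per unit): all 7 → value 105, running total 105.00
- mattress (112/14 per unit): all 14 → value 112, running total 217.00
- bicycle (62/22 per unit): all 22 → value 62, running total 279.00
- wardrobe (38/32 per unit): 26 of 32 → value 26×38/32 = 30.8750, running total 309.88
Total 309.88.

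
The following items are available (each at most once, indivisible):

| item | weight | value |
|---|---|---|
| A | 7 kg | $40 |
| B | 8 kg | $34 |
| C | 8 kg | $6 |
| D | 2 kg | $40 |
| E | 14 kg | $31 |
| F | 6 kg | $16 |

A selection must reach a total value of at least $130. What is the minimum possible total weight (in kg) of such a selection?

23

Subsets with value ≥ 130, sorted by total weight:
- A+B+D+F: weight 23, value 130
- A+B+D+E: weight 31, value 145
- A+B+C+D+F: weight 31, value 136
- A+B+D+E+F: weight 37, value 161
Minimum weight: 23 kg.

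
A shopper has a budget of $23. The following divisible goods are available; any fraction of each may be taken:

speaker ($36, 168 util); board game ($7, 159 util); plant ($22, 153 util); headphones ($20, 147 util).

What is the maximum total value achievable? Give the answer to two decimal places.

Take in order of value per unit:
- board game (159/7 per unit): all 7 → value 159, running total 159.00
- headphones (147/20 per unit): 16 of 20 → value 16×147/20 = 117.6000, running total 276.60
Total 276.60.

276.60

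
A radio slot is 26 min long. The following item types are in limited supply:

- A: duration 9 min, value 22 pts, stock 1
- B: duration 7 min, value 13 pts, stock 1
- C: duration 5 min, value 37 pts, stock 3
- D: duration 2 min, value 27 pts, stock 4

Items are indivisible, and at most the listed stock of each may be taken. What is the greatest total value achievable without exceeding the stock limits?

219 pts

Top feasible selections:
- 3×C + 4×D: duration 23, value 219
- 1×B + 2×C + 4×D: duration 25, value 195
Best: 219 pts.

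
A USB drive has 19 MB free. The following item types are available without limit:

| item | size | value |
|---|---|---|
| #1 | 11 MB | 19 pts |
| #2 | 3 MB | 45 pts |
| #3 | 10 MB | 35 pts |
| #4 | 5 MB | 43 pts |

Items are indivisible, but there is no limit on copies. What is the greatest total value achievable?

Best value-per-unit is #2 at 45/3, and filling with it alone uses size 6×3=18. No mix of the others beats 6×45 = 270.

270 pts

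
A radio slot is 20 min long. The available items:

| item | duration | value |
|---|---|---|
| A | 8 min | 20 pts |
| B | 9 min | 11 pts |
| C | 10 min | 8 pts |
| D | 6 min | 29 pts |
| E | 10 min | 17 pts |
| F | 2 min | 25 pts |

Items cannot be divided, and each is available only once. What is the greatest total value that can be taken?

Check high-value combinations within 20 min:
- A+D+F: duration 8+6+2=16, value 20+29+25=74
- D+E+F: duration 6+10+2=18, value 29+17+25=71
- B+D+F: duration 9+6+2=17, value 11+29+25=65
- C+D+F: duration 10+6+2=18, value 8+29+25=62
Best: 74 pts.

74 pts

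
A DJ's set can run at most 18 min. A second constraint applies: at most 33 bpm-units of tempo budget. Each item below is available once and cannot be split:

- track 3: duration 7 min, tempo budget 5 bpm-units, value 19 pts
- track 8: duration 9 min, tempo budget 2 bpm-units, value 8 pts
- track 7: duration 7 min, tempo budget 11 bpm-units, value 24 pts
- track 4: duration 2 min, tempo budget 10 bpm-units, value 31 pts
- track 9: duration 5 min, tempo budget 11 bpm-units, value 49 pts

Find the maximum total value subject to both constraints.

104 pts

Feasible sets respecting both limits:
- track 7+track 4+track 9: duration 14, tempo budget 32, value 104
- track 3+track 4+track 9: duration 14, tempo budget 26, value 99
- track 8+track 4+track 9: duration 16, tempo budget 23, value 88
Best: 104 pts.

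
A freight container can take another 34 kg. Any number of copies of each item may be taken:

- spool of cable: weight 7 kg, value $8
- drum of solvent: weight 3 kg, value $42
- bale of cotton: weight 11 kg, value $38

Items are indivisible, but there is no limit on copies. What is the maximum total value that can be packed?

$462

Best value-per-unit is drum of solvent at 42/3, and filling with it alone uses weight 11×3=33. No mix of the others beats 11×42 = 462.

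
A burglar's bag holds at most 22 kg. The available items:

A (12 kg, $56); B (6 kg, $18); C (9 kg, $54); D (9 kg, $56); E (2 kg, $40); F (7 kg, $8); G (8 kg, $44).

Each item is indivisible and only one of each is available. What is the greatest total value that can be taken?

$150

Check high-value combinations within 22 kg:
- C+D+E: weight 9+9+2=20, value 54+56+40=150
- D+E+G: weight 9+2+8=19, value 56+40+44=140
- A+E+G: weight 12+2+8=22, value 56+40+44=140
- C+E+G: weight 9+2+8=19, value 54+40+44=138
- B+D+E: weight 6+9+2=17, value 18+56+40=114
Best: $150.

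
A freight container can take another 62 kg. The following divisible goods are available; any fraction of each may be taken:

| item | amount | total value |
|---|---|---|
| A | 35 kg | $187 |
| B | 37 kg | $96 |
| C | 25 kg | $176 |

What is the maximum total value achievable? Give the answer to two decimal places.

368.19

Take in order of value per unit:
- C (176/25 per unit): all 25 → value 176, running total 176.00
- A (187/35 per unit): all 35 → value 187, running total 363.00
- B (96/37 per unit): 2 of 37 → value 2×96/37 = 5.1892, running total 368.19
Total 368.19.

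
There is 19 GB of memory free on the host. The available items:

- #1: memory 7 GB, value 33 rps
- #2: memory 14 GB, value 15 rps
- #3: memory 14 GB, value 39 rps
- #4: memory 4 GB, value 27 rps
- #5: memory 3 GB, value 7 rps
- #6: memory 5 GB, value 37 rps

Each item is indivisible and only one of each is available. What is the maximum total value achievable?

104 rps

This is a 0/1 knapsack; check combinations near the capacity.
- #1+#4+#5+#6: memory 7+4+3+5=19, value 33+27+7+37=104
- #1+#4+#6: memory 7+4+5=16, value 33+27+37=97
- #1+#5+#6: memory 7+3+5=15, value 33+7+37=77
- #3+#6: memory 14+5=19, value 39+37=76
- #4+#5+#6: memory 4+3+5=12, value 27+7+37=71
Best: 104 rps.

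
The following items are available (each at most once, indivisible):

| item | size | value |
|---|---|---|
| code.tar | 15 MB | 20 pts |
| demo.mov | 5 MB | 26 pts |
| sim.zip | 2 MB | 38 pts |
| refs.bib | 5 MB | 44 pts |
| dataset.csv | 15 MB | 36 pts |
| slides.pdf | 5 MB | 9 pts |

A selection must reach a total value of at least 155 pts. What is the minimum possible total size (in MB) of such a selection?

42

Subsets with value ≥ 155, sorted by total size:
- code.tar+demo.mov+sim.zip+refs.bib+dataset.csv: size 42, value 164
- code.tar+demo.mov+sim.zip+refs.bib+dataset.csv+slides.pdf: size 47, value 173
Minimum size: 42 MB.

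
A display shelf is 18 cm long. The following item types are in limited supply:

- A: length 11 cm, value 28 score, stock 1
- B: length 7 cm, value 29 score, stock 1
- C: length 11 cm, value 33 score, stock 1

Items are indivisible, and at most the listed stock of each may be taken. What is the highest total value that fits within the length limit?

62 score

Best selections within length 18 and stock limits:
- 1×B + 1×C: length 18, value 62
- 1×A + 1×B: length 18, value 57
- 1×C: length 11, value 33
Best: 62 score.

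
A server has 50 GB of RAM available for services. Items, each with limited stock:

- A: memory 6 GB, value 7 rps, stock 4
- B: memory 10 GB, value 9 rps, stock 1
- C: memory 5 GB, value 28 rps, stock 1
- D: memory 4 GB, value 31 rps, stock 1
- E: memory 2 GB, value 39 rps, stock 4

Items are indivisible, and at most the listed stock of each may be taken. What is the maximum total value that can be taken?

Top feasible selections:
- 3×A + 1×B + 1×C + 1×D + 4×E: memory 45, value 245
- 4×A + 1×C + 1×D + 4×E: memory 41, value 243
- 2×A + 1×B + 1×C + 1×D + 4×E: memory 39, value 238
Best: 245 rps.

245 rps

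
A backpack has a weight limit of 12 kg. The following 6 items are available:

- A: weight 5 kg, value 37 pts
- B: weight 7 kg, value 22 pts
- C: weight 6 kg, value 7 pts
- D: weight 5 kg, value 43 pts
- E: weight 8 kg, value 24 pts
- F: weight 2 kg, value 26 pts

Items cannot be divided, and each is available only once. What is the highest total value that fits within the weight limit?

Check high-value combinations within 12 kg:
- A+D+F: weight 5+5+2=12, value 37+43+26=106
- A+D: weight 5+5=10, value 37+43=80
- D+F: weight 5+2=7, value 43+26=69
Best: 106 pts.

106 pts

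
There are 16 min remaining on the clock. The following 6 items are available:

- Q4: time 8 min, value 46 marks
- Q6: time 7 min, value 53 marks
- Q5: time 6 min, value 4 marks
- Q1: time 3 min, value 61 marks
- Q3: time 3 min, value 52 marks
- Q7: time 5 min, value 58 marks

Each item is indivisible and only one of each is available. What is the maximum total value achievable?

Check high-value combinations within 16 min:
- Q6+Q1+Q7: time 7+3+5=15, value 53+61+58=172
- Q1+Q3+Q7: time 3+3+5=11, value 61+52+58=171
- Q6+Q1+Q3: time 7+3+3=13, value 53+61+52=166
- Q4+Q1+Q7: time 8+3+5=16, value 46+61+58=165
- Q6+Q3+Q7: time 7+3+5=15, value 53+52+58=163
Best: 172 marks.

172 marks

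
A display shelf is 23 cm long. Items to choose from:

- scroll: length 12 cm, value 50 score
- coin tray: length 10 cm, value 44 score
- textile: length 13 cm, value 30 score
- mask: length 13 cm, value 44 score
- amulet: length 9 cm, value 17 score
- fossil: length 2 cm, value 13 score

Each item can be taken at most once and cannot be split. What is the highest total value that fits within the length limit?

Check high-value combinations within 23 cm:
- scroll+coin tray: length 12+10=22, value 50+44=94
- coin tray+mask: length 10+13=23, value 44+44=88
- scroll+amulet+fossil: length 12+9+2=23, value 50+17+13=80
- coin tray+amulet+fossil: length 10+9+2=21, value 44+17+13=74
Best: 94 score.

94 score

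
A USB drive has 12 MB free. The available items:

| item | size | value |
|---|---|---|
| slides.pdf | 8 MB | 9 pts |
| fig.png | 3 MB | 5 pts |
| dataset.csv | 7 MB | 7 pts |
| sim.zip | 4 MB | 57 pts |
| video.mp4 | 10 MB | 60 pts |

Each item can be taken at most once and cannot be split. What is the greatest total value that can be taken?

This is a 0/1 knapsack; check combinations near the capacity.
- slides.pdf+sim.zip: size 8+4=12, value 9+57=66
- dataset.csv+sim.zip: size 7+4=11, value 7+57=64
- fig.png+sim.zip: size 3+4=7, value 5+57=62
Best: 66 pts.

66 pts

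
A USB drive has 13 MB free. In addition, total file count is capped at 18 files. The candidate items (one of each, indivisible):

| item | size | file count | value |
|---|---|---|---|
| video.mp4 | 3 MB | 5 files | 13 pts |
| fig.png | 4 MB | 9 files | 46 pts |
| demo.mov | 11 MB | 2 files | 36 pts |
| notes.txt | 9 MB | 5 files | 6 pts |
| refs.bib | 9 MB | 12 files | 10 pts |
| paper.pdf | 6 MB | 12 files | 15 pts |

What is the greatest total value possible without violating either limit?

Feasible sets respecting both limits:
- video.mp4+fig.png: size 7, file count 14, value 59
- fig.png+notes.txt: size 13, file count 14, value 52
- fig.png: size 4, file count 9, value 46
- demo.mov: size 11, file count 2, value 36
Best: 59 pts.

59 pts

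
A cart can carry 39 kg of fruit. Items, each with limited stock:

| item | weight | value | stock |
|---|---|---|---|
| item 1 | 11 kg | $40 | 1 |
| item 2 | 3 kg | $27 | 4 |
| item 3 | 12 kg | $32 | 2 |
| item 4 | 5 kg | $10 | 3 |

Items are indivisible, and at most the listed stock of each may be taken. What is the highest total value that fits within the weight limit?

Top feasible selections:
- 1×item 1 + 4×item 2 + 1×item 3: weight 35, value 180
- 1×item 1 + 4×item 2 + 3×item 4: weight 38, value 178
- 4×item 2 + 2×item 3: weight 36, value 172
Best: $180.

$180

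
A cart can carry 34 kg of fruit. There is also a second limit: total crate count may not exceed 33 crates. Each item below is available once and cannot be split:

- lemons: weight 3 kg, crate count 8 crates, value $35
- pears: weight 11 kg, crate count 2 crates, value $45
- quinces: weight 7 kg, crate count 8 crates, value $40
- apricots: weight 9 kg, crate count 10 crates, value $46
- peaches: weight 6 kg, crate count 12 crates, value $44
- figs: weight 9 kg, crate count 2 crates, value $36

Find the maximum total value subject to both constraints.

Feasible sets respecting both limits:
- pears+quinces+apricots+peaches: weight 33, crate count 32, value 175
- lemons+pears+apricots+peaches: weight 29, crate count 32, value 170
- lemons+pears+quinces+apricots: weight 30, crate count 28, value 166
- quinces+apricots+peaches+figs: weight 31, crate count 32, value 166
Best: $175.

$175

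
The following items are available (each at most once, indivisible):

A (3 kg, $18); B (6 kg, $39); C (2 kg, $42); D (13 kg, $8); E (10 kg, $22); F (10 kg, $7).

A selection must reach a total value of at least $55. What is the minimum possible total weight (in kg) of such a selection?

5

Subsets with value ≥ 55, sorted by total weight:
- A+C: weight 5, value 60
- B+C: weight 8, value 81
- A+B: weight 9, value 57
- A+B+C: weight 11, value 99
Minimum weight: 5 kg.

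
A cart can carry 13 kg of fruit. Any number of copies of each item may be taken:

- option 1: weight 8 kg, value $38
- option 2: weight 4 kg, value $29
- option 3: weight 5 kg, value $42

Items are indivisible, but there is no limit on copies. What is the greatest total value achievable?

$100

Best value-per-unit is option 3 at 42/5; filling with it alone gives 2×42 = 84.
Optimal mix: 2×option 2 + 1×option 3 → weight 13, value 100.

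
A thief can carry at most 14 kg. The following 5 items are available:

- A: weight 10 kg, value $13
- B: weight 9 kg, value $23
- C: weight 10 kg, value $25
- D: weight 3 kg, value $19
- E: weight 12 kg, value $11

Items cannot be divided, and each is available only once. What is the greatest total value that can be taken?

$44

This is a 0/1 knapsack; check combinations near the capacity.
- C+D: weight 10+3=13, value 25+19=44
- B+D: weight 9+3=12, value 23+19=42
- A+D: weight 10+3=13, value 13+19=32
Best: $44.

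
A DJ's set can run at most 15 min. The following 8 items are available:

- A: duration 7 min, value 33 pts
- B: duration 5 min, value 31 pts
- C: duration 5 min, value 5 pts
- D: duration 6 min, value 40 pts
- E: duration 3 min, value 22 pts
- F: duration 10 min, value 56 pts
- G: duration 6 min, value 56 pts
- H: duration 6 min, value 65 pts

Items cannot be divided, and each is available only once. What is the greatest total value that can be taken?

143 pts

Check high-value combinations within 15 min:
- E+G+H: duration 3+6+6=15, value 22+56+65=143
- D+E+H: duration 6+3+6=15, value 40+22+65=127
- G+H: duration 6+6=12, value 56+65=121
- B+E+H: duration 5+3+6=14, value 31+22+65=118
Best: 143 pts.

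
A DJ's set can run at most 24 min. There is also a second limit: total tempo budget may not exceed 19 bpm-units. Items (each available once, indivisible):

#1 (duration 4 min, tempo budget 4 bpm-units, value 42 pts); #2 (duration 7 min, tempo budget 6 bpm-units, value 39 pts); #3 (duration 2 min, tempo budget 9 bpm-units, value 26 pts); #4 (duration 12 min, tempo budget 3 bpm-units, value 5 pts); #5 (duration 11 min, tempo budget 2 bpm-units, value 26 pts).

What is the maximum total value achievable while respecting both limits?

107 pts

Feasible sets respecting both limits:
- #1+#2+#3: duration 13, tempo budget 19, value 107
- #1+#2+#5: duration 22, tempo budget 12, value 107
- #1+#3+#5: duration 17, tempo budget 15, value 94
- #2+#3+#5: duration 20, tempo budget 17, value 91
Best: 107 pts.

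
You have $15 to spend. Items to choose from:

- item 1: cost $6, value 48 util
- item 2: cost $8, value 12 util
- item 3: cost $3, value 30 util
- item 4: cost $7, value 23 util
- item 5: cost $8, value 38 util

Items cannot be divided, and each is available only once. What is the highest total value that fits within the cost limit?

86 util

Check high-value combinations within $15:
- item 1+item 5: cost 6+8=14, value 48+38=86
- item 1+item 3: cost 6+3=9, value 48+30=78
- item 1+item 4: cost 6+7=13, value 48+23=71
- item 3+item 5: cost 3+8=11, value 30+38=68
- item 4+item 5: cost 7+8=15, value 23+38=61
Best: 86 util.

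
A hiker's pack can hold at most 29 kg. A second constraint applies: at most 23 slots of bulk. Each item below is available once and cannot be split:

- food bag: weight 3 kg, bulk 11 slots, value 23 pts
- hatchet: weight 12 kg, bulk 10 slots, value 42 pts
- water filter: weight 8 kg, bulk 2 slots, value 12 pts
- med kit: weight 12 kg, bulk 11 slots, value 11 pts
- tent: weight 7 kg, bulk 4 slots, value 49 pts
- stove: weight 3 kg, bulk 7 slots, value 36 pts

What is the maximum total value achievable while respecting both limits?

127 pts

Feasible sets respecting both limits:
- hatchet+tent+stove: weight 22, bulk 21, value 127
- food bag+tent+stove: weight 13, bulk 22, value 108
- hatchet+water filter+tent: weight 27, bulk 16, value 103
- water filter+tent+stove: weight 18, bulk 13, value 97
Best: 127 pts.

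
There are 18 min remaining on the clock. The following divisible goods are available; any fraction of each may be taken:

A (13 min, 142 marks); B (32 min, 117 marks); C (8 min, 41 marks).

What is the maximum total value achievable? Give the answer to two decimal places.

167.63

Take in order of value per unit:
- A (142/13 per unit): all 13 → value 142, running total 142.00
- C (41/8 per unit): 5 of 8 → value 5×41/8 = 25.6250, running total 167.63
Total 167.63.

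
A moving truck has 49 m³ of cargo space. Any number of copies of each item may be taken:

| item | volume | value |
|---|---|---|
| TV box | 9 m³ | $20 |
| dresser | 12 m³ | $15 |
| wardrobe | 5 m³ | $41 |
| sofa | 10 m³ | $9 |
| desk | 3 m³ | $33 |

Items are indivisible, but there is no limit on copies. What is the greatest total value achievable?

$528

Best value-per-unit is desk at 33/3, and filling with it alone uses volume 16×3=48. No mix of the others beats 16×33 = 528.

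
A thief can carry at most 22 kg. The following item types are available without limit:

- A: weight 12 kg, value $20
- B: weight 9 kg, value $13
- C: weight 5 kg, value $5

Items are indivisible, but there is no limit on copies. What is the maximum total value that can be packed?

Best value-per-unit is A at 20/12; filling with it alone gives 1×20 = 20.
Optimal mix: 1×A + 1×B → weight 21, value 33.

$33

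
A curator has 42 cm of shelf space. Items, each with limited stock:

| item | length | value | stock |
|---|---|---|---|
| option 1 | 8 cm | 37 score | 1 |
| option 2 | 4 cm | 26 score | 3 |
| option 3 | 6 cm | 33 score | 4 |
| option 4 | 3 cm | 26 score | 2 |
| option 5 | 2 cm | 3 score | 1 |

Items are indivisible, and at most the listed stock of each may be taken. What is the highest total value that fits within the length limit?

262 score

Top feasible selections:
- 3×option 2 + 4×option 3 + 2×option 4: length 42, value 262
- 1×option 1 + 1×option 2 + 4×option 3 + 2×option 4: length 42, value 247
- 1×option 1 + 2×option 2 + 3×option 3 + 2×option 4 + 1×option 5: length 42, value 243
Best: 262 score.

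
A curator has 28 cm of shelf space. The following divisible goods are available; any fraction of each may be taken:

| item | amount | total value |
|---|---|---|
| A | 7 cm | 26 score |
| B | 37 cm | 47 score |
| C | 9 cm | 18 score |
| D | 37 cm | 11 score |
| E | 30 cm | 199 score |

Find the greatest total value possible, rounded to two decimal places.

Take in order of value per unit:
- E (199/30 per unit): 28 of 30 → value 28×199/30 = 185.7333, running total 185.73
Total 185.73.

185.73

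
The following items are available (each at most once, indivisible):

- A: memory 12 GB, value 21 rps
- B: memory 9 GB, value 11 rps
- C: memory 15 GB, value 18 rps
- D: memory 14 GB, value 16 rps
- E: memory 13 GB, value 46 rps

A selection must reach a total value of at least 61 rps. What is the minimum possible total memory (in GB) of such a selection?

25

Subsets with value ≥ 61, sorted by total memory:
- A+E: memory 25, value 67
- D+E: memory 27, value 62
- C+E: memory 28, value 64
Minimum memory: 25 GB.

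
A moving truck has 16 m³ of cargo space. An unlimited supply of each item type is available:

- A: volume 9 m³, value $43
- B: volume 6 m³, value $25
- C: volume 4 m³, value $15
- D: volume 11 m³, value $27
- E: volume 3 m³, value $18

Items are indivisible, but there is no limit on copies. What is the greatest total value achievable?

Best value-per-unit is E at 18/3, and filling with it alone uses volume 5×3=15. No mix of the others beats 5×18 = 90.

$90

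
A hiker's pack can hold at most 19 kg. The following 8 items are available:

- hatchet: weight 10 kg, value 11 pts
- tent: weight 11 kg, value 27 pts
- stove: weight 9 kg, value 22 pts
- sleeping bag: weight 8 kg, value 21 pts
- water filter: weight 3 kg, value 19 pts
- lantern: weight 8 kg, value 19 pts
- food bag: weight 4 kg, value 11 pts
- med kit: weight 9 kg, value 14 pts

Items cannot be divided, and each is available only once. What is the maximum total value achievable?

This is a 0/1 knapsack; check combinations near the capacity.
- sleeping bag+water filter+lantern: weight 8+3+8=19, value 21+19+19=59
- tent+water filter+food bag: weight 11+3+4=18, value 27+19+11=57
- stove+water filter+food bag: weight 9+3+4=16, value 22+19+11=52
Best: 59 pts.

59 pts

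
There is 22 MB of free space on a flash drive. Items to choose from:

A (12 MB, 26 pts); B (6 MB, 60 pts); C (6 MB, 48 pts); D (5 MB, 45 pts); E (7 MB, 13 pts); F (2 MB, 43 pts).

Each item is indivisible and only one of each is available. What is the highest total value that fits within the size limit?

This is a 0/1 knapsack; check combinations near the capacity.
- B+C+D+F: size 6+6+5+2=19, value 60+48+45+43=196
- B+C+E+F: size 6+6+7+2=21, value 60+48+13+43=164
- B+D+E+F: size 6+5+7+2=20, value 60+45+13+43=161
Best: 196 pts.

196 pts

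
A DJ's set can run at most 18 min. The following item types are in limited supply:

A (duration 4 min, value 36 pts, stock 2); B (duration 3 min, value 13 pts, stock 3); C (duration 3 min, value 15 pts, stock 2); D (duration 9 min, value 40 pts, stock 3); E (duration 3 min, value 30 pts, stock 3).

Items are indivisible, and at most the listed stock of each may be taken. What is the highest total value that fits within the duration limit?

162 pts

Top feasible selections:
- 2×A + 3×E: duration 17, value 162
- 2×A + 1×C + 2×E: duration 17, value 147
- 2×A + 1×B + 2×E: duration 17, value 145
Best: 162 pts.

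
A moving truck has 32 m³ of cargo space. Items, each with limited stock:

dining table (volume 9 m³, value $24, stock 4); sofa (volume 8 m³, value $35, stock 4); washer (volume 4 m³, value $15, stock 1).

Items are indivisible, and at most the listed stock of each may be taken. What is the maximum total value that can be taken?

$140

Top feasible selections:
- 4×sofa: volume 32, value 140
- 3×sofa + 1×washer: volume 28, value 120
- 1×dining table + 2×sofa + 1×washer: volume 29, value 109
Best: $140.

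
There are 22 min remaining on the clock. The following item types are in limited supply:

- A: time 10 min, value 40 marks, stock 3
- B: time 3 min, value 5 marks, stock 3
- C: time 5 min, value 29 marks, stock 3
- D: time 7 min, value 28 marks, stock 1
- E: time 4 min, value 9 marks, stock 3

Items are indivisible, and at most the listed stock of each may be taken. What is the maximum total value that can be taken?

115 marks

Best selections within time 22 and stock limits:
- 3×C + 1×D: time 22, value 115
- 1×B + 3×C + 1×E: time 22, value 101
- 1×A + 2×C: time 20, value 98
- 2×B + 3×C: time 21, value 97
Best: 115 marks.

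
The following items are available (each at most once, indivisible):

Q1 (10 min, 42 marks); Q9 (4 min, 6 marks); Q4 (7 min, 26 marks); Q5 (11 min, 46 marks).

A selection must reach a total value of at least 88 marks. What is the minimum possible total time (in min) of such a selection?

Subsets with value ≥ 88, sorted by total time:
- Q1+Q5: time 21, value 88
- Q1+Q9+Q5: time 25, value 94
- Q1+Q4+Q5: time 28, value 114
Minimum time: 21 min.

21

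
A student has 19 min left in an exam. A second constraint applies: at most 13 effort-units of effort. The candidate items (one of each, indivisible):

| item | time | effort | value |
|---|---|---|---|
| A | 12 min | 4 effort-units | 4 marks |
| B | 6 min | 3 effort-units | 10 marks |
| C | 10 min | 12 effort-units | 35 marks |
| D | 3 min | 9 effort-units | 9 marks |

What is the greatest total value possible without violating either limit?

35 marks

Feasible sets respecting both limits:
- C: time 10, effort 12, value 35
- B+D: time 9, effort 12, value 19
- A+B: time 18, effort 7, value 14
- A+D: time 15, effort 13, value 13
Best: 35 marks.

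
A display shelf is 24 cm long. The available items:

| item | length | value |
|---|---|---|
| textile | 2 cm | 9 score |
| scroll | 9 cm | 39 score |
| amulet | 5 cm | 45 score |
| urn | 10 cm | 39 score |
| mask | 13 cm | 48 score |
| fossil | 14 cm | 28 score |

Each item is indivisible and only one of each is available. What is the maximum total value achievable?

Check high-value combinations within 24 cm:
- scroll+amulet+urn: length 9+5+10=24, value 39+45+39=123
- textile+amulet+mask: length 2+5+13=20, value 9+45+48=102
- textile+scroll+mask: length 2+9+13=24, value 9+39+48=96
Best: 123 score.

123 score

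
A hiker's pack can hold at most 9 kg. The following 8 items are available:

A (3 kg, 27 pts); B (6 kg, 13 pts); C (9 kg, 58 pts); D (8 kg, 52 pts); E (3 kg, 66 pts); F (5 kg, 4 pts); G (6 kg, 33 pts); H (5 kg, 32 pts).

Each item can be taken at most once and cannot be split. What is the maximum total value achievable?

99 pts

Check high-value combinations within 9 kg:
- E+G: weight 3+6=9, value 66+33=99
- E+H: weight 3+5=8, value 66+32=98
- A+E: weight 3+3=6, value 27+66=93
Best: 99 pts.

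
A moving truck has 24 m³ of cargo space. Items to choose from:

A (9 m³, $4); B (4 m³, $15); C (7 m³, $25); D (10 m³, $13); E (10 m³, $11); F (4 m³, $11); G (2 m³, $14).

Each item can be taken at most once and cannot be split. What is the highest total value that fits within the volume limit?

This is a 0/1 knapsack; check combinations near the capacity.
- B+C+D+G: volume 4+7+10+2=23, value 15+25+13+14=67
- B+C+F+G: volume 4+7+4+2=17, value 15+25+11+14=65
- B+C+E+G: volume 4+7+10+2=23, value 15+25+11+14=65
Best: $67.

$67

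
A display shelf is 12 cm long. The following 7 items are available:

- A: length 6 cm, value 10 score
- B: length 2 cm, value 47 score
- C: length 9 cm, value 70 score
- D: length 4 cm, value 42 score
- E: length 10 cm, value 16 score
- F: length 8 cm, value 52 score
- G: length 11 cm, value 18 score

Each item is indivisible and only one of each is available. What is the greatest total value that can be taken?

117 score

Check high-value combinations within 12 cm:
- B+C: length 2+9=11, value 47+70=117
- B+F: length 2+8=10, value 47+52=99
- A+B+D: length 6+2+4=12, value 10+47+42=99
- D+F: length 4+8=12, value 42+52=94
Best: 117 score.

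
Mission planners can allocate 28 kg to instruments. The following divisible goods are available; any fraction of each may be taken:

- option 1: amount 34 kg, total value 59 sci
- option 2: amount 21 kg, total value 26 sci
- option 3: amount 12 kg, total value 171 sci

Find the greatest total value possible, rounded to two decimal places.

Take in order of value per unit:
- option 3 (171/12 per unit): all 12 → value 171, running total 171.00
- option 1 (59/34 per unit): 16 of 34 → value 16×59/34 = 27.7647, running total 198.76
Total 198.76.

198.76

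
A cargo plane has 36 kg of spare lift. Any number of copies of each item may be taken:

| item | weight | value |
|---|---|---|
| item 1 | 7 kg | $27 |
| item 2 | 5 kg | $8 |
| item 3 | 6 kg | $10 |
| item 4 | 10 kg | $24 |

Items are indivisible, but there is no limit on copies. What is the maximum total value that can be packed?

$135

Best value-per-unit is item 1 at 27/7, and filling with it alone uses weight 5×7=35. No mix of the others beats 5×27 = 135.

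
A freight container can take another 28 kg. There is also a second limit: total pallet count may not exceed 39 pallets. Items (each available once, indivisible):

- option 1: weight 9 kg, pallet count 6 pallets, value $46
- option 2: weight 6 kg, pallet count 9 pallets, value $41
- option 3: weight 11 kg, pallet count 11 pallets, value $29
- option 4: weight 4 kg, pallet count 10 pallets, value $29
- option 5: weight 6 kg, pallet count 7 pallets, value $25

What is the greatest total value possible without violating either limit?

Feasible sets respecting both limits:
- option 1+option 2+option 4+option 5: weight 25, pallet count 32, value 141
- option 2+option 3+option 4+option 5: weight 27, pallet count 37, value 124
- option 1+option 2+option 3: weight 26, pallet count 26, value 116
- option 1+option 2+option 4: weight 19, pallet count 25, value 116
Best: $141.

$141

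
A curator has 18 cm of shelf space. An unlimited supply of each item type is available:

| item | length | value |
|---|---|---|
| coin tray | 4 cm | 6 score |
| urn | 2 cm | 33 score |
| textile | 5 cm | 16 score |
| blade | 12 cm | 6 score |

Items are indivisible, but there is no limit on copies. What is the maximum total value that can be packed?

Best value-per-unit is urn at 33/2, and filling with it alone uses length 9×2=18. No mix of the others beats 9×33 = 297.

297 score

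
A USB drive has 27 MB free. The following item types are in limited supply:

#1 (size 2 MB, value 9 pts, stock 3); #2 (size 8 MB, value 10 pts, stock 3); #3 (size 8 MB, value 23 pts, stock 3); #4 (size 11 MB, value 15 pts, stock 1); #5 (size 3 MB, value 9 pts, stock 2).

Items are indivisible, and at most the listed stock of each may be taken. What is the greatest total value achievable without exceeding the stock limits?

Best selections within size 27 and stock limits:
- 3×#1 + 2×#3 + 1×#5: size 25, value 82
- 2×#1 + 2×#3 + 2×#5: size 26, value 82
- 1×#1 + 3×#3: size 26, value 78
Best: 82 pts.

82 pts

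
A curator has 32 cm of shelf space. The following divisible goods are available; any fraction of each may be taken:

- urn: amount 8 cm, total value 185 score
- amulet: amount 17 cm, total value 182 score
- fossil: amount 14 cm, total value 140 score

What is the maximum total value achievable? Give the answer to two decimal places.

437.00

Take in order of value per unit:
- urn (185/8 per unit): all 8 → value 185, running total 185.00
- amulet (182/17 per unit): all 17 → value 182, running total 367.00
- fossil (140/14 per unit): 7 of 14 → value 7×140/14 = 70.0000, running total 437.00
Total 437.00.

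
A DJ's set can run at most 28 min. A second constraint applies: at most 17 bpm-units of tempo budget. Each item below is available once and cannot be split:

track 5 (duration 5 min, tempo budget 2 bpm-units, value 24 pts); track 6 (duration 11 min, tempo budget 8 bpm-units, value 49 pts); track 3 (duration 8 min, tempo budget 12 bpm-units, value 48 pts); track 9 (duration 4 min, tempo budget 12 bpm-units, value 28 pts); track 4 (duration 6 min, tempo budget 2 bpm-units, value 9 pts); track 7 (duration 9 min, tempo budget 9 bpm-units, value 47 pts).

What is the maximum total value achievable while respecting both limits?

96 pts

Feasible sets respecting both limits:
- track 6+track 7: duration 20, tempo budget 17, value 96
- track 5+track 6+track 4: duration 22, tempo budget 12, value 82
- track 5+track 3+track 4: duration 19, tempo budget 16, value 81
- track 5+track 4+track 7: duration 20, tempo budget 13, value 80
Best: 96 pts.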